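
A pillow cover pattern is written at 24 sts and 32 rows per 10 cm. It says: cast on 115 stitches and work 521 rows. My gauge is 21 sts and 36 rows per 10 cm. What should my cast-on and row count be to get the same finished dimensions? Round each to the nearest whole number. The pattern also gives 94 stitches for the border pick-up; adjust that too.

Cast on 101 stitches; work 586 rows; border pick-up 82 stitches.

Stitches: 115 × 21/24 = 100.62 → 101.
Rows: 521 × 36/32 = 586.12 → 586.
border pick-up: 94 × 21/24 = 82.25 → 82.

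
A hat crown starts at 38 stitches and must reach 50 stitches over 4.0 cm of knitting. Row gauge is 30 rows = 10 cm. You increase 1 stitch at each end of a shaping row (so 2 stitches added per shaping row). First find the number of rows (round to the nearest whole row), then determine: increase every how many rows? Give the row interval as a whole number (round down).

Rows = 4.0 × 3 = 12.0 → 12 rows.
Stitches to add: 12 → 6 shaping rows (at 2 st each).
12 / 6 = 2.00 → every 2 rows.

Increase every 2nd row.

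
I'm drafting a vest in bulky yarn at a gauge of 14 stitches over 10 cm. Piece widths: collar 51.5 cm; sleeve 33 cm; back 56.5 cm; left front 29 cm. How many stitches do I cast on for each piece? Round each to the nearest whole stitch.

collar 72; sleeve 46; back 79; left front 41.

Rate = 14/10 = 1.4 sts per cm.
collar: 51.5 × 1.4 = 72.10 → 72.
sleeve: 33 × 1.4 = 46.20 → 46.
back: 56.5 × 1.4 = 79.10 → 79.
left front: 29 × 1.4 = 40.60 → 41.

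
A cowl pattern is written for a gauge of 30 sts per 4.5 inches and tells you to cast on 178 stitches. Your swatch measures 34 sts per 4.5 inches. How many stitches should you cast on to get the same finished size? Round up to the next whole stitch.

Scale factor = 34 / 30 = 1.133.
178 × 34 / 30 = 201.73 sts.
→ 202 sts.

202 stitches.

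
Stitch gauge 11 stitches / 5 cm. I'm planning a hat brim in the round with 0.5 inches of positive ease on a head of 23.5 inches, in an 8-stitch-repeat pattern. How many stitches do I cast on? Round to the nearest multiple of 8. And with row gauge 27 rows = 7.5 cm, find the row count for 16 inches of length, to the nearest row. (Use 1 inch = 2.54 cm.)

Finished = 23.5 + 0.5 = 24 inches.
24 inches × 2.54 = 60.96 cm.
11/5 = 2.2 sts per cm; 60.96 × 2.2 = 134.11 sts.
Nearest multiple of 8 → 136.
16 inches = 40.64 cm; × 3.6 = 146.30 → 146 rows.

Cast on 136 stitches; work 146 rows.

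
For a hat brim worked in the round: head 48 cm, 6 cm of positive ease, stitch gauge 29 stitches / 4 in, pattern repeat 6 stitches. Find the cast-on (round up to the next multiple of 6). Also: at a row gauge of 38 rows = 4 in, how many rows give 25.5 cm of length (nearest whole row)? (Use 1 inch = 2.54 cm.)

Cast on 156 stitches; work 95 rows.

Finished = 48 + 6 = 54 cm.
54 cm × 1/2.54 = 21.26 inches.
29/4 = 7.25 sts per in; 21.26 × 7.25 = 154.13 sts.
Next multiple of 6 → 156.
25.5 cm = 10.04 inches; × 9.5 = 95.37 → 95 rows.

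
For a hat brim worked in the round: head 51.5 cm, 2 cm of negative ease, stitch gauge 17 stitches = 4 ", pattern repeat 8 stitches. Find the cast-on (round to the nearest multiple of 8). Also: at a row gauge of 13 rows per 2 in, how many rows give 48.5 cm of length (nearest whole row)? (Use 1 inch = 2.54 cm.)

Cast on 80 stitches; work 124 rows.

Finished = 51.5 − 2 = 49.5 cm.
49.5 cm × 1/2.54 = 19.49 inches.
17/4 = 4.25 sts per in; 19.49 × 4.25 = 82.82 sts.
Nearest multiple of 8 → 80.
48.5 cm = 19.09 inches; × 6.5 = 124.11 → 124 rows.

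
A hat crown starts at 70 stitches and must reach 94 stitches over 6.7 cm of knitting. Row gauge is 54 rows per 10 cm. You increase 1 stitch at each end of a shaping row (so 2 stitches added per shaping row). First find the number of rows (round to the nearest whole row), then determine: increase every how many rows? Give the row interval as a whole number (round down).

Rows = 6.7 × 5.4 = 36.2 → 36 rows.
Stitches to add: 24 → 12 shaping rows (at 2 st each).
36 / 12 = 3.00 → every 3 rows.

Increase every 3rd row.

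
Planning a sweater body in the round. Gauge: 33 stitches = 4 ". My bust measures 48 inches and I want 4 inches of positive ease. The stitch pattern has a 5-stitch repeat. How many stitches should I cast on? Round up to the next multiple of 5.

Finished = 48 + 4 = 52 inches.
33 / 4 = 8.25 sts/in.
52 × 8.25 = 429.00 sts.
Next multiple of 5: 430.

CO 430 sts.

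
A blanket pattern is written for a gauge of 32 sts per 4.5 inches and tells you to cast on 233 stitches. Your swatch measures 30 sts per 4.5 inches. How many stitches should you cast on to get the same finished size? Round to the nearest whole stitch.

CO 218 sts.

Scale factor = 30 / 32 = 0.938.
233 × 30 / 32 = 218.44 sts.
→ 218 sts.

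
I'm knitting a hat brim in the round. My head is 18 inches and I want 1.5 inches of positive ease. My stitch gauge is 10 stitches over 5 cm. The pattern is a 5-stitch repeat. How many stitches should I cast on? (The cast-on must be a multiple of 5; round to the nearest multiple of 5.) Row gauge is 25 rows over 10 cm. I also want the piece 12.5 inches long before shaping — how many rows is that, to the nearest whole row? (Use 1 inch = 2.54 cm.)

Cast on 100 stitches; work 79 rows.

Finished = 18 + 1.5 = 19.5 inches.
19.5 inches × 2.54 = 49.53 cm.
10/5 = 2 sts per cm; 49.53 × 2 = 99.06 sts.
Nearest multiple of 5 → 100.
12.5 inches = 31.75 cm; × 2.5 = 79.38 → 79 rows.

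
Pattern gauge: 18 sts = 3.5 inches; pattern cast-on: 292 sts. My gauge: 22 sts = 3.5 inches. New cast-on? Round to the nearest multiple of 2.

CO 356 sts.

Scale factor = 22 / 18 = 1.222.
292 × 22 / 18 = 356.89 sts.
→ 356 sts.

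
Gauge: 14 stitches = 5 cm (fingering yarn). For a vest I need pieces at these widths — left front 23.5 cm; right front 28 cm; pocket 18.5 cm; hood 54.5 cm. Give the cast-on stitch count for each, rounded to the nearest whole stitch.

left front 66; right front 78; pocket 52; hood 153.

Rate = 14/5 = 2.8 sts per cm.
left front: 23.5 × 2.8 = 65.80 → 66.
right front: 28 × 2.8 = 78.40 → 78.
pocket: 18.5 × 2.8 = 51.80 → 52.
hood: 54.5 × 2.8 = 152.60 → 153.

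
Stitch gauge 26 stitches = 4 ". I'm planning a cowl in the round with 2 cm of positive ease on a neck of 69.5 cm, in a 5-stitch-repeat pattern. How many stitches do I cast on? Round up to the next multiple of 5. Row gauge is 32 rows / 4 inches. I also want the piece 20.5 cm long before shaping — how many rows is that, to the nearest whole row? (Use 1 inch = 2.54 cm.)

Finished = 69.5 + 2 = 71.5 cm.
71.5 cm × 1/2.54 = 28.15 inches.
26/4 = 6.5 sts per in; 28.15 × 6.5 = 182.97 sts.
Next multiple of 5 → 185.
20.5 cm = 8.07 inches; × 8 = 64.57 → 65 rows.

Cast on 185 stitches; work 65 rows.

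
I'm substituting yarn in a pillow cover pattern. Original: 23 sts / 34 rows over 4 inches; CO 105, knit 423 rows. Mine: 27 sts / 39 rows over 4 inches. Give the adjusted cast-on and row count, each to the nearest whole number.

Cast on 123 stitches; work 485 rows.

Stitches: 105 × 27/23 = 123.26 → 123.
Rows: 423 × 39/34 = 485.21 → 485.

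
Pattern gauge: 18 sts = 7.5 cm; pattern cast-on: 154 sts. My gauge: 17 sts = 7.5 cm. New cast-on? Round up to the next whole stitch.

Scale factor = 17 / 18 = 0.944.
154 × 17 / 18 = 145.44 sts.
→ 146 sts.

CO 146 sts.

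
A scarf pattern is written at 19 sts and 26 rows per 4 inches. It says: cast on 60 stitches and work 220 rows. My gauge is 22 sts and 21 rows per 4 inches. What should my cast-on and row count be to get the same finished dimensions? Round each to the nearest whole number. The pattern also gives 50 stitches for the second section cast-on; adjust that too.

Stitches: 60 × 22/19 = 69.47 → 69.
Rows: 220 × 21/26 = 177.69 → 178.
second section cast-on: 50 × 22/19 = 57.89 → 58.

Cast on 69 stitches; work 178 rows; second section cast-on 58 stitches.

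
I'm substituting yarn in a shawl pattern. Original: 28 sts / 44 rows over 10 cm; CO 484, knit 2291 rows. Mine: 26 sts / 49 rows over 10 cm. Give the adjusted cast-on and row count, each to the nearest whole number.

Cast on 449 stitches; work 2551 rows.

Stitches: 484 × 26/28 = 449.43 → 449.
Rows: 2291 × 49/44 = 2551.34 → 2551.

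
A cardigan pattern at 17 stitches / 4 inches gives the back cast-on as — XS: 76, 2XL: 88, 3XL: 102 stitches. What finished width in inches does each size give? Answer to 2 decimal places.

17/4 = 4.25 sts per in.
XS: 76 / 4.25 = 17.882 → 17.88 in.
2XL: 88 / 4.25 = 20.706 → 20.71 in.
3XL: 102 / 4.25 = 24.000 → 24.00 in.

XS 17.88 inches; 2XL 20.71 inches; 3XL 24.00 inches.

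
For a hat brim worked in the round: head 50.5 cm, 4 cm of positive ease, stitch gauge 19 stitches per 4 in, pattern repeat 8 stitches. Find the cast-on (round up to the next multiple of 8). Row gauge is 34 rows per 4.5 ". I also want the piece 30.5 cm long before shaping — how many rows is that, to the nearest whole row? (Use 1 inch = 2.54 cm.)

Finished = 50.5 + 4 = 54.5 cm.
54.5 cm × 1/2.54 = 21.46 inches.
19/4 = 4.75 sts per in; 21.46 × 4.75 = 101.92 sts.
Next multiple of 8 → 104.
30.5 cm = 12.01 inches; × 7.556 = 90.73 → 91 rows.

Cast on 104 stitches; work 91 rows.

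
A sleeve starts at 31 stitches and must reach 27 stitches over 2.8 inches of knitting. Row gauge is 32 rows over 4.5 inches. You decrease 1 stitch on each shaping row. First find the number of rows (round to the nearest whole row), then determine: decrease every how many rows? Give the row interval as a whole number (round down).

Decrease every 5th row.

Rows = 2.8 × 7.111 = 19.9 → 20 rows.
Stitches to remove: 4 → 4 shaping rows (at 1 st each).
20 / 4 = 5.00 → every 5 rows.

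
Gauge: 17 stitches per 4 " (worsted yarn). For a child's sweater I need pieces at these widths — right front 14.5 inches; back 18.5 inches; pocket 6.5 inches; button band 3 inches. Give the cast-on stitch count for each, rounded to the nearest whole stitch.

right front 62; back 79; pocket 28; button band 13.

Rate = 17/4 = 4.25 sts per in.
right front: 14.5 × 4.25 = 61.62 → 62.
back: 18.5 × 4.25 = 78.62 → 79.
pocket: 6.5 × 4.25 = 27.62 → 28.
button band: 3 × 4.25 = 12.75 → 13.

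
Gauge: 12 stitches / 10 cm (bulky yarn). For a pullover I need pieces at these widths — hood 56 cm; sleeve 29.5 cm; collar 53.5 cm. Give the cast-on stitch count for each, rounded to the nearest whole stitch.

hood 67; sleeve 35; collar 64.

Rate = 12/10 = 1.2 sts per cm.
hood: 56 × 1.2 = 67.20 → 67.
sleeve: 29.5 × 1.2 = 35.40 → 35.
collar: 53.5 × 1.2 = 64.20 → 64.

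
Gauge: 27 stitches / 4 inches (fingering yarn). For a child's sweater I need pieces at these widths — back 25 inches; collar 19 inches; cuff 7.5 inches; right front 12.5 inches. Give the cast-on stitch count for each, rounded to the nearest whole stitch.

Rate = 27/4 = 6.75 sts per in.
back: 25 × 6.75 = 168.75 → 169.
collar: 19 × 6.75 = 128.25 → 128.
cuff: 7.5 × 6.75 = 50.62 → 51.
right front: 12.5 × 6.75 = 84.38 → 84.

back 169; collar 128; cuff 51; right front 84.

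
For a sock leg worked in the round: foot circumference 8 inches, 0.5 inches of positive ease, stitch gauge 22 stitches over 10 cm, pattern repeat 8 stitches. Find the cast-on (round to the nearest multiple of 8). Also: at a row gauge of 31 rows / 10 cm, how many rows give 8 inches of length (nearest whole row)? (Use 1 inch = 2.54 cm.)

Cast on 48 stitches; work 63 rows.

Finished = 8 + 0.5 = 8.5 inches.
8.5 inches × 2.54 = 21.59 cm.
22/10 = 2.2 sts per cm; 21.59 × 2.2 = 47.50 sts.
Nearest multiple of 8 → 48.
8 inches = 20.32 cm; × 3.1 = 62.99 → 63 rows.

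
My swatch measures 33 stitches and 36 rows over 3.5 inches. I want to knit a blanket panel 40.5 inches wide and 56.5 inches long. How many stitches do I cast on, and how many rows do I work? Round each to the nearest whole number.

Cast on 382 stitches and work 581 rows.

Stitch gauge = 33/3.5 = 9.429 sts/in; 40.5 × 9.429 = 381.86 → 382 sts.
Row gauge = 36/3.5 = 10.286 rows/in; 56.5 × 10.286 = 581.14 → 581 rows.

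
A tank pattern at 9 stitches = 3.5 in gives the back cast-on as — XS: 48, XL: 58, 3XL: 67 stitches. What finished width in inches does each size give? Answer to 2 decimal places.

9/3.5 = 2.571 sts per in.
XS: 48 / 2.571 = 18.667 → 18.67 in.
XL: 58 / 2.571 = 22.556 → 22.56 in.
3XL: 67 / 2.571 = 26.056 → 26.06 in.

XS 18.67 inches; XL 22.56 inches; 3XL 26.06 inches.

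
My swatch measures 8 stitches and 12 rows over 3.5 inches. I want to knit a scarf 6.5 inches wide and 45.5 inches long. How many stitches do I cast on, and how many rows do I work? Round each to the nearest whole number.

Stitch gauge = 8/3.5 = 2.286 sts/in; 6.5 × 2.286 = 14.86 → 15 sts.
Row gauge = 12/3.5 = 3.429 rows/in; 45.5 × 3.429 = 156.00 → 156 rows.

Cast on 15 stitches and work 156 rows.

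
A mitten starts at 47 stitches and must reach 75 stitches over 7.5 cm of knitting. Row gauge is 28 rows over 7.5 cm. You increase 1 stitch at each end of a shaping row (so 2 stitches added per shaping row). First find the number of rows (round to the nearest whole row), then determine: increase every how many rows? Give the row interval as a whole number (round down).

Increase every 2nd row.

Rows = 7.5 × 3.733 = 28.0 → 28 rows.
Stitches to add: 28 → 14 shaping rows (at 2 st each).
28 / 14 = 2.00 → every 2 rows.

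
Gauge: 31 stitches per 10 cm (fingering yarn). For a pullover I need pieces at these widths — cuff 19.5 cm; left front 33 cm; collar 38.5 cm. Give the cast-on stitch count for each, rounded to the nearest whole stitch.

cuff 60; left front 102; collar 119.

Rate = 31/10 = 3.1 sts per cm.
cuff: 19.5 × 3.1 = 60.45 → 60.
left front: 33 × 3.1 = 102.30 → 102.
collar: 38.5 × 3.1 = 119.35 → 119.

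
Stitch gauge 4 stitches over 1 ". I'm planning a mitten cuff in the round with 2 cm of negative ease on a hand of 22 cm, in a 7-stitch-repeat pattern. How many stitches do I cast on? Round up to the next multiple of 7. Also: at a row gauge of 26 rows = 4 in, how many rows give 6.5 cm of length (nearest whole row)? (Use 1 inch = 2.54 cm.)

Cast on 35 stitches; work 17 rows.

Finished = 22 − 2 = 20 cm.
20 cm × 1/2.54 = 7.87 inches.
4/1 = 4 sts per in; 7.87 × 4 = 31.50 sts.
Next multiple of 7 → 35.
6.5 cm = 2.56 inches; × 6.5 = 16.63 → 17 rows.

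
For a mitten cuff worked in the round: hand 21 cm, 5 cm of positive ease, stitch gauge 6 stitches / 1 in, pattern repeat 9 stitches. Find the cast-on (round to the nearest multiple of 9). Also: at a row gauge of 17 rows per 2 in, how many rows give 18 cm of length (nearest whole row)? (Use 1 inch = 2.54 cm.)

Finished = 21 + 5 = 26 cm.
26 cm × 1/2.54 = 10.24 inches.
6/1 = 6 sts per in; 10.24 × 6 = 61.42 sts.
Nearest multiple of 9 → 63.
18 cm = 7.09 inches; × 8.5 = 60.24 → 60 rows.

Cast on 63 stitches; work 60 rows.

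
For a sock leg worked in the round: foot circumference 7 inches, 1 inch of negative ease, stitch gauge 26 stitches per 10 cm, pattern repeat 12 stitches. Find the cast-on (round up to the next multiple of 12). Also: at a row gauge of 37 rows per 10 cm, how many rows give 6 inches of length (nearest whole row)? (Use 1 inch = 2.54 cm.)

Finished = 7 − 1 = 6 inches.
6 inches × 2.54 = 15.24 cm.
26/10 = 2.6 sts per cm; 15.24 × 2.6 = 39.62 sts.
Next multiple of 12 → 48.
6 inches = 15.24 cm; × 3.7 = 56.39 → 56 rows.

Cast on 48 stitches; work 56 rows.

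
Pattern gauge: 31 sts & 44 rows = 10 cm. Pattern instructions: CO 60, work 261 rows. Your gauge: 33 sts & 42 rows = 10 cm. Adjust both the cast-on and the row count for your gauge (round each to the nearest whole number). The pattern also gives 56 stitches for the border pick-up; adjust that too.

Stitches: 60 × 33/31 = 63.87 → 64.
Rows: 261 × 42/44 = 249.14 → 249.
border pick-up: 56 × 33/31 = 59.61 → 60.

Cast on 64 stitches; work 249 rows; border pick-up 60 stitches.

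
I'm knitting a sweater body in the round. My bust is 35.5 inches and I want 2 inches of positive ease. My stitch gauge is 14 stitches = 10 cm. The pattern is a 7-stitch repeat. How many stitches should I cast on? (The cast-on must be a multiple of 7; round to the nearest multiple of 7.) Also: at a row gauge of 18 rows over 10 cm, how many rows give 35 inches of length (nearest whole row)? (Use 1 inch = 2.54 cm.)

Finished = 35.5 + 2 = 37.5 inches.
37.5 inches × 2.54 = 95.25 cm.
14/10 = 1.4 sts per cm; 95.25 × 1.4 = 133.35 sts.
Nearest multiple of 7 → 133.
35 inches = 88.90 cm; × 1.8 = 160.02 → 160 rows.

Cast on 133 stitches; work 160 rows.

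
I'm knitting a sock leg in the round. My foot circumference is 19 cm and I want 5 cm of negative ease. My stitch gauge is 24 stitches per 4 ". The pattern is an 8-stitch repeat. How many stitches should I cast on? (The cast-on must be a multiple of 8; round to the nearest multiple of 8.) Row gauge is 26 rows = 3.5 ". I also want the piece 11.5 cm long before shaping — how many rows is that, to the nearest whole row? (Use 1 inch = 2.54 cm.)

Cast on 32 stitches; work 34 rows.

Finished = 19 − 5 = 14 cm.
14 cm × 1/2.54 = 5.51 inches.
24/4 = 6 sts per in; 5.51 × 6 = 33.07 sts.
Nearest multiple of 8 → 32.
11.5 cm = 4.53 inches; × 7.429 = 33.63 → 34 rows.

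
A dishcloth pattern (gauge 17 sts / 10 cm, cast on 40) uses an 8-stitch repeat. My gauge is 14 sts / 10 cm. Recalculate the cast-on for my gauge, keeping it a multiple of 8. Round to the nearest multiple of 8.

40 × 14 / 17 = 32.94.
Nearest multiple of 8: 32.

Cast on 32 stitches.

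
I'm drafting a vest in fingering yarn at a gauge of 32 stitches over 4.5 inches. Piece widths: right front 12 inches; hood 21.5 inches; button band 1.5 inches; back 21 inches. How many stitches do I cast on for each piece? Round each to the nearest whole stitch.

Rate = 32/4.5 = 7.111 sts per in.
right front: 12 × 7.111 = 85.33 → 85.
hood: 21.5 × 7.111 = 152.89 → 153.
button band: 1.5 × 7.111 = 10.67 → 11.
back: 21 × 7.111 = 149.33 → 149.

right front 85; hood 153; button band 11; back 149.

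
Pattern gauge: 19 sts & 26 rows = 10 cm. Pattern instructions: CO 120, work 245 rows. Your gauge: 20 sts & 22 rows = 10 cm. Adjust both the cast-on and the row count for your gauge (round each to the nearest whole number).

Stitches: 120 × 20/19 = 126.32 → 126.
Rows: 245 × 22/26 = 207.31 → 207.

Cast on 126 stitches; work 207 rows.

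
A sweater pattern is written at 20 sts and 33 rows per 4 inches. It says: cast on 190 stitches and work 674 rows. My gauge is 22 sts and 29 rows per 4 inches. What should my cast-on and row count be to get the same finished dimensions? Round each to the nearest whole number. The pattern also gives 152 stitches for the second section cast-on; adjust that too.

Stitches: 190 × 22/20 = 209.00 → 209.
Rows: 674 × 29/33 = 592.30 → 592.
second section cast-on: 152 × 22/20 = 167.20 → 167.

Cast on 209 stitches; work 592 rows; second section cast-on 167 stitches.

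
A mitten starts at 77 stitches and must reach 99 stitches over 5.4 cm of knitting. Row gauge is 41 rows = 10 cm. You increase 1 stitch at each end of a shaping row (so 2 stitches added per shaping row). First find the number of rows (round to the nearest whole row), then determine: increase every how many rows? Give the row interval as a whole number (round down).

Rows = 5.4 × 4.1 = 22.1 → 22 rows.
Stitches to add: 22 → 11 shaping rows (at 2 st each).
22 / 11 = 2.00 → every 2 rows.

Increase every 2nd row.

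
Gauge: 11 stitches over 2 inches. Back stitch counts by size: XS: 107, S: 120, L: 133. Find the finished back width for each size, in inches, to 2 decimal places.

XS 19.45 inches; S 21.82 inches; L 24.18 inches.

11/2 = 5.5 sts per in.
XS: 107 / 5.5 = 19.455 → 19.45 in.
S: 120 / 5.5 = 21.818 → 21.82 in.
L: 133 / 5.5 = 24.182 → 24.18 in.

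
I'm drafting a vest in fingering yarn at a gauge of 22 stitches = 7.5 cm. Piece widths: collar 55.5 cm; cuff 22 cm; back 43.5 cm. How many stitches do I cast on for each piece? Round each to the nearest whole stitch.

collar 163; cuff 65; back 128.

Rate = 22/7.5 = 2.933 sts per cm.
collar: 55.5 × 2.933 = 162.80 → 163.
cuff: 22 × 2.933 = 64.53 → 65.
back: 43.5 × 2.933 = 127.60 → 128.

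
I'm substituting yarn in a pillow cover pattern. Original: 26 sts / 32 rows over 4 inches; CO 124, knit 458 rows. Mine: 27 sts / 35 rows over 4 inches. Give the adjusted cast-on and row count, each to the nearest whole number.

Stitches: 124 × 27/26 = 128.77 → 129.
Rows: 458 × 35/32 = 500.94 → 501.

Cast on 129 stitches; work 501 rows.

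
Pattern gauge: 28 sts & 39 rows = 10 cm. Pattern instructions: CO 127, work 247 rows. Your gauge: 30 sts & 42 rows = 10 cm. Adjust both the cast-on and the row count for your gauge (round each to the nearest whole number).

Stitches: 127 × 30/28 = 136.07 → 136.
Rows: 247 × 42/39 = 266.00 → 266.

Cast on 136 stitches; work 266 rows.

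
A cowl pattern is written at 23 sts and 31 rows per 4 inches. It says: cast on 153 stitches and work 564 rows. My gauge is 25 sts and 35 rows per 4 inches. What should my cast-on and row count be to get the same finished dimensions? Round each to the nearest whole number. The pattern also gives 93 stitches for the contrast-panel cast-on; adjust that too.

Cast on 166 stitches; work 637 rows; contrast-panel cast-on 101 stitches.

Stitches: 153 × 25/23 = 166.30 → 166.
Rows: 564 × 35/31 = 636.77 → 637.
contrast-panel cast-on: 93 × 25/23 = 101.09 → 101.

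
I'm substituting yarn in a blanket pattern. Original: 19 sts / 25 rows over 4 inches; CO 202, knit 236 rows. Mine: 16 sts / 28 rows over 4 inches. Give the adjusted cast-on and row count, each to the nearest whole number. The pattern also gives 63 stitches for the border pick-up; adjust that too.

Stitches: 202 × 16/19 = 170.11 → 170.
Rows: 236 × 28/25 = 264.32 → 264.
border pick-up: 63 × 16/19 = 53.05 → 53.

Cast on 170 stitches; work 264 rows; border pick-up 53 stitches.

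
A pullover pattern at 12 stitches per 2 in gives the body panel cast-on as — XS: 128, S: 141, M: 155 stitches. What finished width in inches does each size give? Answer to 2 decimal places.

12/2 = 6 sts per in.
XS: 128 / 6 = 21.333 → 21.33 in.
S: 141 / 6 = 23.500 → 23.50 in.
M: 155 / 6 = 25.833 → 25.83 in.

XS 21.33 inches; S 23.50 inches; M 25.83 inches.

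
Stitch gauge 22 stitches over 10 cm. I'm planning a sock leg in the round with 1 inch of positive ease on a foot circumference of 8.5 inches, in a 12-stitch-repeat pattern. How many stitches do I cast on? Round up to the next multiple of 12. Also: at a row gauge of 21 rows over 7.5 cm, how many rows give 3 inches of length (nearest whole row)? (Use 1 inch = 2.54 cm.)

Finished = 8.5 + 1 = 9.5 inches.
9.5 inches × 2.54 = 24.13 cm.
22/10 = 2.2 sts per cm; 24.13 × 2.2 = 53.09 sts.
Next multiple of 12 → 60.
3 inches = 7.62 cm; × 2.8 = 21.34 → 21 rows.

Cast on 60 stitches; work 21 rows.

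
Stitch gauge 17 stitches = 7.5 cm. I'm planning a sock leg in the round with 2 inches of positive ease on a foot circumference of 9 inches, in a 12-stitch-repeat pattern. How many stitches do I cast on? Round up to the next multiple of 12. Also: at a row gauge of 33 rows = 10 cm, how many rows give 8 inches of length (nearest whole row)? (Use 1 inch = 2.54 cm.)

Cast on 72 stitches; work 67 rows.

Finished = 9 + 2 = 11 inches.
11 inches × 2.54 = 27.94 cm.
17/7.5 = 2.267 sts per cm; 27.94 × 2.267 = 63.33 sts.
Next multiple of 12 → 72.
8 inches = 20.32 cm; × 3.3 = 67.06 → 67 rows.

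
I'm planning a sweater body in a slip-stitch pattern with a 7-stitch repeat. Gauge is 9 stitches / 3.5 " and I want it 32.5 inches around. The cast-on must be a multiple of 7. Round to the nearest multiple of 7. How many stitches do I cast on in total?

9 / 3.5 = 2.571 sts per inch.
32.5 × 2.571 = 83.57 sts.
Nearest multiple of 7: 84.

Cast on 84 stitches.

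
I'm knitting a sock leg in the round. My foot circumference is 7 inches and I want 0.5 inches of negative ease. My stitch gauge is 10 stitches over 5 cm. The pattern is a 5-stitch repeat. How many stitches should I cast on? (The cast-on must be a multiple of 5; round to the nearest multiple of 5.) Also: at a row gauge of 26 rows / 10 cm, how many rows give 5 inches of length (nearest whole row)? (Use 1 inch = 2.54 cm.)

Cast on 35 stitches; work 33 rows.

Finished = 7 − 0.5 = 6.5 inches.
6.5 inches × 2.54 = 16.51 cm.
10/5 = 2 sts per cm; 16.51 × 2 = 33.02 sts.
Nearest multiple of 5 → 35.
5 inches = 12.70 cm; × 2.6 = 33.02 → 33 rows.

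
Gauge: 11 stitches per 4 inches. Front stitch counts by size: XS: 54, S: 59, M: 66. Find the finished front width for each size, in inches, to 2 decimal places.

11/4 = 2.75 sts per in.
XS: 54 / 2.75 = 19.636 → 19.64 in.
S: 59 / 2.75 = 21.455 → 21.45 in.
M: 66 / 2.75 = 24.000 → 24.00 in.

XS 19.64 inches; S 21.45 inches; M 24.00 inches.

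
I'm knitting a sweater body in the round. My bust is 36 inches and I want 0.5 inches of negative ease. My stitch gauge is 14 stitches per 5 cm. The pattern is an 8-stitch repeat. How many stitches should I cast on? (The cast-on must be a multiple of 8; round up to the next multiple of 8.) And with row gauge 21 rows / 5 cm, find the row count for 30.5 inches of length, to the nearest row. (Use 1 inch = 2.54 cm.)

Finished = 36 − 0.5 = 35.5 inches.
35.5 inches × 2.54 = 90.17 cm.
14/5 = 2.8 sts per cm; 90.17 × 2.8 = 252.48 sts.
Next multiple of 8 → 256.
30.5 inches = 77.47 cm; × 4.2 = 325.37 → 325 rows.

Cast on 256 stitches; work 325 rows.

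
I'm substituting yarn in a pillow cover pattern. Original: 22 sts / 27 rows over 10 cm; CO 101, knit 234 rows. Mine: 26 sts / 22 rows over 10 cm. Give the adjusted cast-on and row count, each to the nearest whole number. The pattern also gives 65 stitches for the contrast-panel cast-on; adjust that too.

Cast on 119 stitches; work 191 rows; contrast-panel cast-on 77 stitches.

Stitches: 101 × 26/22 = 119.36 → 119.
Rows: 234 × 22/27 = 190.67 → 191.
contrast-panel cast-on: 65 × 26/22 = 76.82 → 77.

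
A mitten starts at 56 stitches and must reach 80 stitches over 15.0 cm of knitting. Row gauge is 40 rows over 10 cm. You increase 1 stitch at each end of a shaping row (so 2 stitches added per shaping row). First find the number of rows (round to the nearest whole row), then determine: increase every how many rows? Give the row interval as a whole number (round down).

Increase every 5th row.

Rows = 15.0 × 4 = 60.0 → 60 rows.
Stitches to add: 24 → 12 shaping rows (at 2 st each).
60 / 12 = 5.00 → every 5 rows.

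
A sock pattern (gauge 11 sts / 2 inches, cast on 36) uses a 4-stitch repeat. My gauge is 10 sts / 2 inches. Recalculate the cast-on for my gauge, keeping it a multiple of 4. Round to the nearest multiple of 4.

CO 32 sts.

36 × 10 / 11 = 32.73.
Nearest multiple of 4: 32.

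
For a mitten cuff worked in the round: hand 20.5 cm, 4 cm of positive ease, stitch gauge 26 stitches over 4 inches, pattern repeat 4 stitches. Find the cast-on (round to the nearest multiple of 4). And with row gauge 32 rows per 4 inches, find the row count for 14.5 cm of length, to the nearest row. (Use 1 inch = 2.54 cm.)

Finished = 20.5 + 4 = 24.5 cm.
24.5 cm × 1/2.54 = 9.65 inches.
26/4 = 6.5 sts per in; 9.65 × 6.5 = 62.70 sts.
Nearest multiple of 4 → 64.
14.5 cm = 5.71 inches; × 8 = 45.67 → 46 rows.

Cast on 64 stitches; work 46 rows.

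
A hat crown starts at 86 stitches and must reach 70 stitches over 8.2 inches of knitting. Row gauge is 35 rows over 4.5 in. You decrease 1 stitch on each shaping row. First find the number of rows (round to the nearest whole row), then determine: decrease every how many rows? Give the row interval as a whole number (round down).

Rows = 8.2 × 7.778 = 63.8 → 64 rows.
Stitches to remove: 16 → 16 shaping rows (at 1 st each).
64 / 16 = 4.00 → every 4 rows.

Decrease every 4th row.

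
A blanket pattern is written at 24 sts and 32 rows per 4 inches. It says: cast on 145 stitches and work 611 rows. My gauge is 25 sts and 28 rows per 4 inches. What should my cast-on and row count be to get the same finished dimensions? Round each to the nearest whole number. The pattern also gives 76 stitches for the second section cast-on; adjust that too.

Stitches: 145 × 25/24 = 151.04 → 151.
Rows: 611 × 28/32 = 534.62 → 535.
second section cast-on: 76 × 25/24 = 79.17 → 79.

Cast on 151 stitches; work 535 rows; second section cast-on 79 stitches.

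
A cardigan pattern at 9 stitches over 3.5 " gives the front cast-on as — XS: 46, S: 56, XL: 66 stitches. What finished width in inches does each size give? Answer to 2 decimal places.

XS 17.89 inches; S 21.78 inches; XL 25.67 inches.

9/3.5 = 2.571 sts per in.
XS: 46 / 2.571 = 17.889 → 17.89 in.
S: 56 / 2.571 = 21.778 → 21.78 in.
XL: 66 / 2.571 = 25.667 → 25.67 in.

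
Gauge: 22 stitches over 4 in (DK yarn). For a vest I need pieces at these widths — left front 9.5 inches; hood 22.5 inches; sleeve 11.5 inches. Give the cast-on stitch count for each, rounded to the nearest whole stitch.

left front 52; hood 124; sleeve 63.

Rate = 22/4 = 5.5 sts per in.
left front: 9.5 × 5.5 = 52.25 → 52.
hood: 22.5 × 5.5 = 123.75 → 124.
sleeve: 11.5 × 5.5 = 63.25 → 63.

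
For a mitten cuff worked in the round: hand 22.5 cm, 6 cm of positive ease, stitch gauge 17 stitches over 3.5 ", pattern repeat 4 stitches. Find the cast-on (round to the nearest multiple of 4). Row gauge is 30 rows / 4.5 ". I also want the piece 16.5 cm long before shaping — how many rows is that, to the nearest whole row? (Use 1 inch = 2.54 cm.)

Finished = 22.5 + 6 = 28.5 cm.
28.5 cm × 1/2.54 = 11.22 inches.
17/3.5 = 4.857 sts per in; 11.22 × 4.857 = 54.50 sts.
Nearest multiple of 4 → 56.
16.5 cm = 6.50 inches; × 6.667 = 43.31 → 43 rows.

Cast on 56 stitches; work 43 rows.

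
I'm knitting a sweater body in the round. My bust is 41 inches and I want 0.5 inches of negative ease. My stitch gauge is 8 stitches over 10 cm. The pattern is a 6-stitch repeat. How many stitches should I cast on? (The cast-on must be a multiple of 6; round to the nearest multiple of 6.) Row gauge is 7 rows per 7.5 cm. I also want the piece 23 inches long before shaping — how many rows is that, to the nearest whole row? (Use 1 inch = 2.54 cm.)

Cast on 84 stitches; work 55 rows.

Finished = 41 − 0.5 = 40.5 inches.
40.5 inches × 2.54 = 102.87 cm.
8/10 = 0.8 sts per cm; 102.87 × 0.8 = 82.30 sts.
Nearest multiple of 6 → 84.
23 inches = 58.42 cm; × 0.933 = 54.53 → 55 rows.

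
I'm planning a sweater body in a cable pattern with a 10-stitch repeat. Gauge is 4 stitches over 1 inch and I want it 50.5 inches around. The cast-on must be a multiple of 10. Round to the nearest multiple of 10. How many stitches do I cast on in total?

200 stitches.

4 / 1 = 4 sts per inch.
50.5 × 4 = 202.00 sts.
Nearest multiple of 10: 200.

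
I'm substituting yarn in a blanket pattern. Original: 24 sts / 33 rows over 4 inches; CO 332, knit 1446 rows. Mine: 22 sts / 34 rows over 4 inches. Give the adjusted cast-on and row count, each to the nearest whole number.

Cast on 304 stitches; work 1490 rows.

Stitches: 332 × 22/24 = 304.33 → 304.
Rows: 1446 × 34/33 = 1489.82 → 1490.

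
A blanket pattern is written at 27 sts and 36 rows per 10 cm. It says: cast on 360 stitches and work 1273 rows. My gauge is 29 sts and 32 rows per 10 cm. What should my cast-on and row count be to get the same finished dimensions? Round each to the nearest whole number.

Cast on 387 stitches; work 1132 rows.

Stitches: 360 × 29/27 = 386.67 → 387.
Rows: 1273 × 32/36 = 1131.56 → 1132.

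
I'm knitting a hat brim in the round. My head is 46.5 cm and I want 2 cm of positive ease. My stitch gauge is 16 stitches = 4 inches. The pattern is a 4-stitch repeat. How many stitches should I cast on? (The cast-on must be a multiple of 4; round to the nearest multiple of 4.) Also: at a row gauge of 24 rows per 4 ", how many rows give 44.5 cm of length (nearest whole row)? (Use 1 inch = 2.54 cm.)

Finished = 46.5 + 2 = 48.5 cm.
48.5 cm × 1/2.54 = 19.09 inches.
16/4 = 4 sts per in; 19.09 × 4 = 76.38 sts.
Nearest multiple of 4 → 76.
44.5 cm = 17.52 inches; × 6 = 105.12 → 105 rows.

Cast on 76 stitches; work 105 rows.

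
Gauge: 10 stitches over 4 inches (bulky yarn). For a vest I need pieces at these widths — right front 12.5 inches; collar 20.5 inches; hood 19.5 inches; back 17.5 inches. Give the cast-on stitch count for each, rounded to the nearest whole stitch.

right front 31; collar 51; hood 49; back 44.

Rate = 10/4 = 2.5 sts per in.
right front: 12.5 × 2.5 = 31.25 → 31.
collar: 20.5 × 2.5 = 51.25 → 51.
hood: 19.5 × 2.5 = 48.75 → 49.
back: 17.5 × 2.5 = 43.75 → 44.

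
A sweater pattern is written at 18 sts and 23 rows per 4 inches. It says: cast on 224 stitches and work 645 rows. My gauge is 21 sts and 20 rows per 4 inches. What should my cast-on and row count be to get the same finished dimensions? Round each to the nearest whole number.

Cast on 261 stitches; work 561 rows.

Stitches: 224 × 21/18 = 261.33 → 261.
Rows: 645 × 20/23 = 560.87 → 561.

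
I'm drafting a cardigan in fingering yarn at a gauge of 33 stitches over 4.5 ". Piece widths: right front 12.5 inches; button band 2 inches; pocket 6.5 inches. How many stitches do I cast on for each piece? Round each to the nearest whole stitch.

Rate = 33/4.5 = 7.333 sts per in.
right front: 12.5 × 7.333 = 91.67 → 92.
button band: 2 × 7.333 = 14.67 → 15.
pocket: 6.5 × 7.333 = 47.67 → 48.

right front 92; button band 15; pocket 48.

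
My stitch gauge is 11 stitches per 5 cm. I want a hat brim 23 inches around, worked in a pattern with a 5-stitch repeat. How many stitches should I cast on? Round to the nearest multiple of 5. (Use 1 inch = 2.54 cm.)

23 in = 23 × 2.54 = 58.42 cm.
11 / 5 = 2.2 sts/cm.
58.42 × 2.2 = 128.52 sts.
→ 130.

CO 130 sts.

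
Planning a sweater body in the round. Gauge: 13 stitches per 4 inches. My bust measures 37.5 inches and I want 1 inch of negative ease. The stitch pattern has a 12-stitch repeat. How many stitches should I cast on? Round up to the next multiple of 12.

Finished = 37.5 − 1 = 36.5 inches.
13 / 4 = 3.25 sts/in.
36.5 × 3.25 = 118.62 sts.
Next multiple of 12: 120.

Cast on 120 stitches.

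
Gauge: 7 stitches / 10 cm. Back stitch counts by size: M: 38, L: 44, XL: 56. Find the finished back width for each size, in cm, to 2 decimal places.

M 54.29 cm; L 62.86 cm; XL 80.00 cm.

7/10 = 0.7 sts per cm.
M: 38 / 0.7 = 54.286 → 54.29 cm.
L: 44 / 0.7 = 62.857 → 62.86 cm.
XL: 56 / 0.7 = 80.000 → 80.00 cm.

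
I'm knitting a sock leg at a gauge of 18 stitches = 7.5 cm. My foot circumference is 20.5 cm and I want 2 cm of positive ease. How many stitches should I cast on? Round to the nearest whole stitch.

Finished = 20.5 + 2 = 22.5 cm.
18 / 7.5 = 2.4 sts per cm.
22.50 × 2.4 = 54.00 sts.

Cast on 54 stitches.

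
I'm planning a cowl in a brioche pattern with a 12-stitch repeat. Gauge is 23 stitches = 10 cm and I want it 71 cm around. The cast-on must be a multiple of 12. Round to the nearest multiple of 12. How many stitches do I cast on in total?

23 / 10 = 2.3 sts per cm.
71 × 2.3 = 163.30 sts.
Nearest multiple of 12: 168.

CO 168 sts.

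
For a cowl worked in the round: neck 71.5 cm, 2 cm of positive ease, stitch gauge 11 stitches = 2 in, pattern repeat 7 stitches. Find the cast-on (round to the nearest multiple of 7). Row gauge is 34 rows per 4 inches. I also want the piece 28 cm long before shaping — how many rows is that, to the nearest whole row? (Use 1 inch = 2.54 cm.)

Cast on 161 stitches; work 94 rows.

Finished = 71.5 + 2 = 73.5 cm.
73.5 cm × 1/2.54 = 28.94 inches.
11/2 = 5.5 sts per in; 28.94 × 5.5 = 159.15 sts.
Nearest multiple of 7 → 161.
28 cm = 11.02 inches; × 8.5 = 93.70 → 94 rows.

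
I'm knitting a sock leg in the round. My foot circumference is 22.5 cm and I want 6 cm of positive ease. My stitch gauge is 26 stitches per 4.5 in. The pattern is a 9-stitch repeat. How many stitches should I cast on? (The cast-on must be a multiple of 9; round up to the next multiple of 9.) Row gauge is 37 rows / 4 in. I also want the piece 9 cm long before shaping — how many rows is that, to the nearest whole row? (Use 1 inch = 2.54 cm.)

Cast on 72 stitches; work 33 rows.

Finished = 22.5 + 6 = 28.5 cm.
28.5 cm × 1/2.54 = 11.22 inches.
26/4.5 = 5.778 sts per in; 11.22 × 5.778 = 64.83 sts.
Next multiple of 9 → 72.
9 cm = 3.54 inches; × 9.25 = 32.78 → 33 rows.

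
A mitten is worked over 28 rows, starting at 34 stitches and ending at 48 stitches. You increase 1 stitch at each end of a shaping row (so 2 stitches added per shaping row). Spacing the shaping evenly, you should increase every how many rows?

Stitches to add: |48 − 34| = 14.
Shaping rows needed: 14 / 2 = 7.
28 rows / 7 = every 4 rows.

Increase every 4th row.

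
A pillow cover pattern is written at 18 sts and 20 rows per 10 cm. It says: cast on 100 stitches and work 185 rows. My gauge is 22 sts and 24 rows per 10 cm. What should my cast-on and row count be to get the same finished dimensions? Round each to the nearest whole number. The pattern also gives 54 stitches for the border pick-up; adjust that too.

Stitches: 100 × 22/18 = 122.22 → 122.
Rows: 185 × 24/20 = 222.00 → 222.
border pick-up: 54 × 22/18 = 66.00 → 66.

Cast on 122 stitches; work 222 rows; border pick-up 66 stitches.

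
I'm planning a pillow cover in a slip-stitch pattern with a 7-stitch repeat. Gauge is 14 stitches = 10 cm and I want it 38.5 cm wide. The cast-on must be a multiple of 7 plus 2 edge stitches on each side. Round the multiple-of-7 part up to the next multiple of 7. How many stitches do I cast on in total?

CO 60 sts.

14 / 10 = 1.4 sts per cm.
38.5 × 1.4 = 53.90 sts.
Less 4 edge sts → 49.90 for the repeat.
Next multiple of 7: 56.
Add back 4 edge sts → 60.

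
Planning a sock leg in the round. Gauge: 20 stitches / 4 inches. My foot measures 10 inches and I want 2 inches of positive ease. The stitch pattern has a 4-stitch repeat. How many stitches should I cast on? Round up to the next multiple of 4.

CO 60 sts.

Finished = 10 + 2 = 12 inches.
20 / 4 = 5 sts/in.
12 × 5 = 60.00 sts.
Next multiple of 4: 60.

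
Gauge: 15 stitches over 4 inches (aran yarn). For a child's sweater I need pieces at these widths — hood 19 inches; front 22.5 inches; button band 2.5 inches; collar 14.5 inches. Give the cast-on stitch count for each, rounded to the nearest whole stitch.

hood 71; front 84; button band 9; collar 54.

Rate = 15/4 = 3.75 sts per in.
hood: 19 × 3.75 = 71.25 → 71.
front: 22.5 × 3.75 = 84.38 → 84.
button band: 2.5 × 3.75 = 9.38 → 9.
collar: 14.5 × 3.75 = 54.38 → 54.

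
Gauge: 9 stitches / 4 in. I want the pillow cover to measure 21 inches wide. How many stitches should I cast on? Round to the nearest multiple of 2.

48 stitches.

9 stitches / 4 in = 2.25 stitches per inch.
21 × 2.25 = 47.25 stitches.
Round to nearest multiple of 2 → 48.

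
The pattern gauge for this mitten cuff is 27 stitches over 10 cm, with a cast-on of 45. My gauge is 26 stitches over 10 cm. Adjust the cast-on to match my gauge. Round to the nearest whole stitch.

Scale factor = 26 / 27 = 0.963.
45 × 26 / 27 = 43.33 sts.
→ 43 sts.

CO 43 sts.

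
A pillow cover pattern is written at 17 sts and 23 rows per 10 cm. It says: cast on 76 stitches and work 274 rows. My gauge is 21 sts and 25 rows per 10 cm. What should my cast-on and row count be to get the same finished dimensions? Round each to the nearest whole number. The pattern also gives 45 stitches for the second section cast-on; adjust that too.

Cast on 94 stitches; work 298 rows; second section cast-on 56 stitches.

Stitches: 76 × 21/17 = 93.88 → 94.
Rows: 274 × 25/23 = 297.83 → 298.
second section cast-on: 45 × 21/17 = 55.59 → 56.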